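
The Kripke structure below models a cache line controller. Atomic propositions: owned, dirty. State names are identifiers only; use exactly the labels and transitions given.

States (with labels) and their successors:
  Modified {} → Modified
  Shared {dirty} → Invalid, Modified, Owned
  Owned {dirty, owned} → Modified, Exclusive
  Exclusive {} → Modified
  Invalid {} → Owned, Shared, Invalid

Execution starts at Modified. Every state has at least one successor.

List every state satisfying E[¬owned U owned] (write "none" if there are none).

States satisfying ¬owned: {Modified, Shared, Exclusive, Invalid}.
States satisfying owned: {Owned}.
States satisfying E[¬owned U owned]: {Shared, Owned, Invalid}.

{Shared, Owned, Invalid}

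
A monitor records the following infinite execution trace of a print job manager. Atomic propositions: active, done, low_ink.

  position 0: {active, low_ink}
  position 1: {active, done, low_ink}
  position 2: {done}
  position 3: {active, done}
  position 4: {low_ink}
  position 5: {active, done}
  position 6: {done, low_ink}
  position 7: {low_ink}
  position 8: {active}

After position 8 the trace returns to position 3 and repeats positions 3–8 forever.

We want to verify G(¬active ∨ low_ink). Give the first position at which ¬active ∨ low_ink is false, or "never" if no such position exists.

Check ¬active ∨ low_ink at each position in order: 0 ✓, 1 ✓, 2 ✓.
At position 3 the labels are {active, done}, so ¬active ∨ low_ink is false there. This is the first violation.

3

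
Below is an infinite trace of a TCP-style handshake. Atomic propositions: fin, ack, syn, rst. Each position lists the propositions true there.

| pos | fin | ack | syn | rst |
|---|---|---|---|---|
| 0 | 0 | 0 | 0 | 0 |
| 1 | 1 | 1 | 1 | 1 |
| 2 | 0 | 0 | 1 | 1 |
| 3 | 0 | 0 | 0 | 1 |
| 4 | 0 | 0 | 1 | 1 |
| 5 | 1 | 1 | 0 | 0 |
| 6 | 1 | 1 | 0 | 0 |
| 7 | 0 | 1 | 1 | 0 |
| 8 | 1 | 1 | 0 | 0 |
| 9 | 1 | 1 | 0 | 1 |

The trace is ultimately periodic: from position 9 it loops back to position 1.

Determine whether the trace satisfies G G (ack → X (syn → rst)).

G (ack → X (syn → rst)) must hold at every position from 0 onward. It fails at position 0, so G G (ack → X (syn → rst)) is false.

Violated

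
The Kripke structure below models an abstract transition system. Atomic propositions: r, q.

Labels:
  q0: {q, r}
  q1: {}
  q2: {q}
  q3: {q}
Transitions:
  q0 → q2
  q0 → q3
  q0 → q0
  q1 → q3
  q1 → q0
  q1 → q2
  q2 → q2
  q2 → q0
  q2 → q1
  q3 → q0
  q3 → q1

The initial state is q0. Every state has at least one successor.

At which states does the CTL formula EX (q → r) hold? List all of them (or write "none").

{q0, q1, q2, q3}

States satisfying q → r: {q0, q1}.
States satisfying EX (q → r): {q0, q1, q2, q3}.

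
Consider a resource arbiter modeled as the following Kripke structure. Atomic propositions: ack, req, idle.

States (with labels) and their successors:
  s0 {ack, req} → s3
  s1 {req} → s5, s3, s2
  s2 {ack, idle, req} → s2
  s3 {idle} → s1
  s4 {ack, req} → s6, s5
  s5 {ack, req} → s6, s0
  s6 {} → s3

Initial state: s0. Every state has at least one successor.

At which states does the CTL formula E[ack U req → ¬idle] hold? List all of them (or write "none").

{s0, s1, s3, s4, s5, s6}

States satisfying ack: {s0, s2, s4, s5}.
States satisfying req → ¬idle: {s0, s1, s3, s4, s5, s6}.
States satisfying E[ack U req → ¬idle]: {s0, s1, s3, s4, s5, s6}.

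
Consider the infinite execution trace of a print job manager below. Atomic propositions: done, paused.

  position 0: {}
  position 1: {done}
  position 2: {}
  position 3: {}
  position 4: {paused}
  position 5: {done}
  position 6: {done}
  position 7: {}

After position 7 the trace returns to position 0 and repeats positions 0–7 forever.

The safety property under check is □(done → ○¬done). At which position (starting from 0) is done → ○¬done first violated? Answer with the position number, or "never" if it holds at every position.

Check done → ○¬done at each position in order: 0 ✓, 1 ✓, 2 ✓, 3 ✓, 4 ✓.
At position 5 the labels are {done} and the next position 6 has {done}, so done → ○¬done is false there. This is the first violation.

5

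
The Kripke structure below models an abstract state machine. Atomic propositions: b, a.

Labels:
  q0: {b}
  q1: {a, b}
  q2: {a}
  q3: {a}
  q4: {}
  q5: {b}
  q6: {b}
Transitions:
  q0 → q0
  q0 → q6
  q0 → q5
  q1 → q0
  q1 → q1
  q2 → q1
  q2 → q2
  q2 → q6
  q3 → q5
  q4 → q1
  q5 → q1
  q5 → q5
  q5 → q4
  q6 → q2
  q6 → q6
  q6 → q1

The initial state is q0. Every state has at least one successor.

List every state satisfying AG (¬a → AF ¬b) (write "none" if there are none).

none

States satisfying ¬a → AF ¬b: {q1, q2, q3, q4}.
States satisfying AG (¬a → AF ¬b): ∅.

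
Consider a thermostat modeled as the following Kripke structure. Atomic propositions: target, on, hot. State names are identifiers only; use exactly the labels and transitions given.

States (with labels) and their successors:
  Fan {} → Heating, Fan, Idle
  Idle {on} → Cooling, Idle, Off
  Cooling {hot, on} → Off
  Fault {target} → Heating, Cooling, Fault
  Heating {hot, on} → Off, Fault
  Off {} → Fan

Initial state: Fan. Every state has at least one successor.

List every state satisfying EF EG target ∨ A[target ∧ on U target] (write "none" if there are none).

States satisfying EG target: {Fault}.
States satisfying EF EG target: {Fan, Idle, Cooling, Fault, Heating, Off}.
States satisfying target ∧ on: ∅.
States satisfying target: {Fault}.
States satisfying A[target ∧ on U target]: {Fault}.
States satisfying EF EG target ∨ A[target ∧ on U target]: {Fan, Idle, Cooling, Fault, Heating, Off}.

{Fan, Idle, Cooling, Fault, Heating, Off}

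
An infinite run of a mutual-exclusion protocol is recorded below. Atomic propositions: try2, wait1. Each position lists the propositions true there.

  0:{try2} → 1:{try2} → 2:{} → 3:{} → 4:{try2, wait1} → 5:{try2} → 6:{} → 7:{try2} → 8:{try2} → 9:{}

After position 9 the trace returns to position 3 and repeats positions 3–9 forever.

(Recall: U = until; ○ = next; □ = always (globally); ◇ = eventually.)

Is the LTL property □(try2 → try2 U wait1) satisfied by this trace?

try2 → try2 U wait1 must hold at every position from 0 onward. It fails at position 0, so □(try2 → try2 U wait1) is false.
Positions where try2 holds: 0, 1, 4, 5, 7, 8.
Check try2 U wait1 at each: 0→fails, 1→fails, 4→ok, 5→fails, 7→fails, 8→fails.

Does not hold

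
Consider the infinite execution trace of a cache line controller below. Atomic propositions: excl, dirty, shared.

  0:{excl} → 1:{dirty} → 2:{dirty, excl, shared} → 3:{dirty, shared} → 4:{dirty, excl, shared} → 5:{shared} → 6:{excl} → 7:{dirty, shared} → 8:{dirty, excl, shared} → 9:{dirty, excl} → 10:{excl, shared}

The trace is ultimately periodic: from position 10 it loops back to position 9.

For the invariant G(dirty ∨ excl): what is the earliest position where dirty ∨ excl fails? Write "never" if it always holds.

Check dirty ∨ excl at each position in order: 0 ✓, 1 ✓, 2 ✓, 3 ✓, 4 ✓.
At position 5 the labels are {shared}, so dirty ∨ excl is false there. This is the first violation.

5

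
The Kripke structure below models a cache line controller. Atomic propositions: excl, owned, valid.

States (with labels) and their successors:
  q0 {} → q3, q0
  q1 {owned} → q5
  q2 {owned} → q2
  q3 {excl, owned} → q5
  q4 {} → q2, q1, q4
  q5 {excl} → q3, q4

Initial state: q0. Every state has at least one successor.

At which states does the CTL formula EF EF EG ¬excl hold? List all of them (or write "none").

{q0, q1, q2, q3, q4, q5}

States satisfying EF EG ¬excl: {q0, q1, q2, q3, q4, q5}.
States satisfying EF EF EG ¬excl: {q0, q1, q2, q3, q4, q5}.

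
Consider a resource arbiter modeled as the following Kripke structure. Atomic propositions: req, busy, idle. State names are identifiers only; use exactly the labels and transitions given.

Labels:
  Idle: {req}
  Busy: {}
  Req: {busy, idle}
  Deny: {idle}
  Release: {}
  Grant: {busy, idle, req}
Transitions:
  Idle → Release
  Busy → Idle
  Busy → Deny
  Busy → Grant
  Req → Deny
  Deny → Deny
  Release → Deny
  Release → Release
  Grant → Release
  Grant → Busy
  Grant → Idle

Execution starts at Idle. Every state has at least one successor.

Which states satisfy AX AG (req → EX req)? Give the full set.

{Idle, Req, Deny, Release}

States satisfying AG (req → EX req): {Req, Deny, Release}.
States satisfying AX AG (req → EX req): {Idle, Req, Deny, Release}.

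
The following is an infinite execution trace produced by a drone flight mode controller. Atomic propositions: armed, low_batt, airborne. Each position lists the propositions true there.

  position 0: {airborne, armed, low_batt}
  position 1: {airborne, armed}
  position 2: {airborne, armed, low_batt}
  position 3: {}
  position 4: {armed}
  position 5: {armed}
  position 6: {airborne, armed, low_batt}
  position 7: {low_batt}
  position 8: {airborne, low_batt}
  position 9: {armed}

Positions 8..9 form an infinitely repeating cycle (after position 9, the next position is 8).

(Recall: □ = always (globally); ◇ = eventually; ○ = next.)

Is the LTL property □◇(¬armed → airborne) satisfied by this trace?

◇(¬armed → airborne) holds at every position 0..9, and those are all positions ever visited, so □◇(¬armed → airborne) holds.

Satisfied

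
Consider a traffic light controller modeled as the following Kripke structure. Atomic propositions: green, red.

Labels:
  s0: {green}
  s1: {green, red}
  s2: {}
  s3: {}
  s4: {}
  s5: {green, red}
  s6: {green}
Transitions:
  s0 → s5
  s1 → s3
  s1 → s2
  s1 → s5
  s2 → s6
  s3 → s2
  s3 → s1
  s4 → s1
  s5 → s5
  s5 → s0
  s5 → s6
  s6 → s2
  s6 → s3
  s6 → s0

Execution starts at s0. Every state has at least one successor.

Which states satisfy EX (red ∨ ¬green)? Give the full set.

States satisfying red ∨ ¬green: {s1, s2, s3, s4, s5}.
States satisfying EX (red ∨ ¬green): {s0, s1, s3, s4, s5, s6}.

{s0, s1, s3, s4, s5, s6}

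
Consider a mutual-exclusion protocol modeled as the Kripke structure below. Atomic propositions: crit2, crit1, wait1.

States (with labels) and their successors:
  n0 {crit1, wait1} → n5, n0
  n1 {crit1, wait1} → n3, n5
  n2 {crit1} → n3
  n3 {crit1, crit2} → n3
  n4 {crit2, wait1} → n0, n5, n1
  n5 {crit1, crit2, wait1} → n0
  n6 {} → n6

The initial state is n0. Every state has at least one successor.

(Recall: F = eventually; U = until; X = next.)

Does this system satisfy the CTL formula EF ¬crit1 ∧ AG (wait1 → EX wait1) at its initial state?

States satisfying ¬crit1: {n4, n6}.
States satisfying EF ¬crit1: {n4, n6}.
States satisfying wait1 → EX wait1: {n0, n1, n2, n3, n4, n5, n6}.
States satisfying AG (wait1 → EX wait1): {n0, n1, n2, n3, n4, n5, n6}.
States satisfying EF ¬crit1 ∧ AG (wait1 → EX wait1): {n4, n6}.
n0 ∉ Sat(EF ¬crit1 ∧ AG (wait1 → EX wait1)).

No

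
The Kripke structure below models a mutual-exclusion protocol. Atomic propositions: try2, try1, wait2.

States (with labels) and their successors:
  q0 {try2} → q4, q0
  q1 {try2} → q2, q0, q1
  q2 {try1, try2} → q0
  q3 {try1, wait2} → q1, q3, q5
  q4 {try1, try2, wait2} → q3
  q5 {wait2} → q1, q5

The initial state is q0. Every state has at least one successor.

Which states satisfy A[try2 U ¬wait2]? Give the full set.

{q0, q1, q2}

States satisfying try2: {q0, q1, q2, q4}.
States satisfying ¬wait2: {q0, q1, q2}.
States satisfying A[try2 U ¬wait2]: {q0, q1, q2}.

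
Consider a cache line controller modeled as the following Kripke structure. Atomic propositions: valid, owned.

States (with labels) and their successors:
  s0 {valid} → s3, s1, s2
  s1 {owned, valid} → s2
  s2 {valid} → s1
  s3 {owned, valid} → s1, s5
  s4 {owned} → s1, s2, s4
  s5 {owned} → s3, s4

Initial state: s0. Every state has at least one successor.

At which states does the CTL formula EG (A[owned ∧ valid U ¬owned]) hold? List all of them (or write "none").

{s0, s1, s2}

States satisfying A[owned ∧ valid U ¬owned]: {s0, s1, s2}.
States satisfying EG (A[owned ∧ valid U ¬owned]): {s0, s1, s2}.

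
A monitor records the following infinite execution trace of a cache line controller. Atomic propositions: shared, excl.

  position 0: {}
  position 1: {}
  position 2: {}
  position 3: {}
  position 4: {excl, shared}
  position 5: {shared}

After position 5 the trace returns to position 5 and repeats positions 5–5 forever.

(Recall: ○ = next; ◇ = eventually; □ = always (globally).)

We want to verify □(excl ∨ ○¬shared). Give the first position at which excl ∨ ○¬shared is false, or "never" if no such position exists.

3

Check excl ∨ ○¬shared at each position in order: 0 ✓, 1 ✓, 2 ✓.
At position 3 the labels are {} and the next position 4 has {excl, shared}, so excl ∨ ○¬shared is false there. This is the first violation.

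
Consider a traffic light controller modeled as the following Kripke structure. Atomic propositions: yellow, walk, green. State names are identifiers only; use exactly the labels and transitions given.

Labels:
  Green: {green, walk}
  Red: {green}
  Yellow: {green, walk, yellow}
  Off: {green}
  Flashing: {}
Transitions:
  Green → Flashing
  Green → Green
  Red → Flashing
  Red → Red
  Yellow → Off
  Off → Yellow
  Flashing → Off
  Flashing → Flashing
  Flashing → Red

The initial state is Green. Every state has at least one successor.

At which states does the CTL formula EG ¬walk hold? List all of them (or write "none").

States satisfying ¬walk: {Red, Off, Flashing}.
States satisfying EG ¬walk: {Red, Flashing}.

{Red, Flashing}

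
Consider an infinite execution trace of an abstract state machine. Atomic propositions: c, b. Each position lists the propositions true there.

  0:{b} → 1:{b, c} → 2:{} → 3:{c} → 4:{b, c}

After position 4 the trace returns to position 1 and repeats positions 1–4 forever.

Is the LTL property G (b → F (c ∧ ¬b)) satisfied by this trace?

Satisfied

b → F (c ∧ ¬b) holds at every position 0..4, and those are all positions ever visited, so G (b → F (c ∧ ¬b)) holds.
Positions where b holds: 0, 1, 4.
Check F (c ∧ ¬b) at each: 0→ok, 1→ok, 4→ok.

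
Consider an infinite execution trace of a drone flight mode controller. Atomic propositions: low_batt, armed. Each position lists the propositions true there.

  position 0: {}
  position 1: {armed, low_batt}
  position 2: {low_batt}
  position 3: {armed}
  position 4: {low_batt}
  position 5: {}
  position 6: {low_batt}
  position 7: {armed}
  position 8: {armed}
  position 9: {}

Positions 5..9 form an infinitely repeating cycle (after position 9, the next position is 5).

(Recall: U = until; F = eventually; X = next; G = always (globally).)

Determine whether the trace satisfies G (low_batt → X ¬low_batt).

Violated

low_batt → X ¬low_batt must hold at every position from 0 onward. It fails at position 1, so G (low_batt → X ¬low_batt) is false.
Positions where low_batt holds: 1, 2, 4, 6.
Check X ¬low_batt at each: 1→fails, 2→ok, 4→ok, 6→ok.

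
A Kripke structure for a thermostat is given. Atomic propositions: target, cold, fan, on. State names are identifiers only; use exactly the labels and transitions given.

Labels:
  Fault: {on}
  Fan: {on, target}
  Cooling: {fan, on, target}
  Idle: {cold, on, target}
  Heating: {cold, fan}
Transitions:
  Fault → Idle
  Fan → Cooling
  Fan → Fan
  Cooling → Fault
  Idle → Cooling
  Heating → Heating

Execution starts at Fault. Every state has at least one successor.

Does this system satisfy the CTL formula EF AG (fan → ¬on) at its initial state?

Does not hold

States satisfying AG (fan → ¬on): {Heating}.
States satisfying EF AG (fan → ¬on): {Heating}.
No suitable path/successor from Fault witnesses the formula.
Fault ∉ Sat(EF AG (fan → ¬on)).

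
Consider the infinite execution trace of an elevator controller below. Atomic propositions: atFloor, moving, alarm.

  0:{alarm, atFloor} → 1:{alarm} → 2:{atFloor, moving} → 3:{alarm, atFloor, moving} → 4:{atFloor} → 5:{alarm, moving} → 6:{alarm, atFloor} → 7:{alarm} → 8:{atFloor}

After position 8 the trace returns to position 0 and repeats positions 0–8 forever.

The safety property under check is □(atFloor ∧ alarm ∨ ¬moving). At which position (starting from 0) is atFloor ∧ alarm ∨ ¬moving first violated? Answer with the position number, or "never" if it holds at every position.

Check atFloor ∧ alarm ∨ ¬moving at each position in order: 0 ✓, 1 ✓.
At position 2 the labels are {atFloor, moving}, so atFloor ∧ alarm ∨ ¬moving is false there. This is the first violation.

2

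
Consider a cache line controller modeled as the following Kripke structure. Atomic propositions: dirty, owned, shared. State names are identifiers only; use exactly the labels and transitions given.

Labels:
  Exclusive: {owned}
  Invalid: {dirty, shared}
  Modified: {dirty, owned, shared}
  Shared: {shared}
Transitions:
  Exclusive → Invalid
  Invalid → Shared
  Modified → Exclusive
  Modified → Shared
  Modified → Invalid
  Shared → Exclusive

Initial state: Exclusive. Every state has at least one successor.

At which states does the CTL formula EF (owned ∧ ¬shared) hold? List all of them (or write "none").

{Exclusive, Invalid, Modified, Shared}

States satisfying owned ∧ ¬shared: {Exclusive}.
States satisfying EF (owned ∧ ¬shared): {Exclusive, Invalid, Modified, Shared}.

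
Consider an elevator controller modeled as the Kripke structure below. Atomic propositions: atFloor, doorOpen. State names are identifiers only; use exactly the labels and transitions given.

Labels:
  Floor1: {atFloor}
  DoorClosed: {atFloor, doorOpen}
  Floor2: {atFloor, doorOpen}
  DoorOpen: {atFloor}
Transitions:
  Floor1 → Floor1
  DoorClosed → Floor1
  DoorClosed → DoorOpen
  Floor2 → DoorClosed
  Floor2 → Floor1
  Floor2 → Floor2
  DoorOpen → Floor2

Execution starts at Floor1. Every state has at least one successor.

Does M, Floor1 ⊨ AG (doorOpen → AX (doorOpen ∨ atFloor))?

Satisfied

States satisfying doorOpen → AX (doorOpen ∨ atFloor): {Floor1, DoorClosed, Floor2, DoorOpen}.
States satisfying AG (doorOpen → AX (doorOpen ∨ atFloor)): {Floor1, DoorClosed, Floor2, DoorOpen}.
Every state reachable from Floor1 satisfies doorOpen → AX (doorOpen ∨ atFloor).
Floor1 ∈ Sat(AG (doorOpen → AX (doorOpen ∨ atFloor))).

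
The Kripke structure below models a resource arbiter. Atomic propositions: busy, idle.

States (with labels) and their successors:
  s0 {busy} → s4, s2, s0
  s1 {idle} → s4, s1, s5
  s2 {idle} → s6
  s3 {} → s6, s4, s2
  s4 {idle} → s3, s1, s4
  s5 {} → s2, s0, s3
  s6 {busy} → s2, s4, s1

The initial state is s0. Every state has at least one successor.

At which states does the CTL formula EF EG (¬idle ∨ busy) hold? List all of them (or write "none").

States satisfying EG (¬idle ∨ busy): {s0, s5}.
States satisfying EF EG (¬idle ∨ busy): {s0, s1, s2, s3, s4, s5, s6}.

{s0, s1, s2, s3, s4, s5, s6}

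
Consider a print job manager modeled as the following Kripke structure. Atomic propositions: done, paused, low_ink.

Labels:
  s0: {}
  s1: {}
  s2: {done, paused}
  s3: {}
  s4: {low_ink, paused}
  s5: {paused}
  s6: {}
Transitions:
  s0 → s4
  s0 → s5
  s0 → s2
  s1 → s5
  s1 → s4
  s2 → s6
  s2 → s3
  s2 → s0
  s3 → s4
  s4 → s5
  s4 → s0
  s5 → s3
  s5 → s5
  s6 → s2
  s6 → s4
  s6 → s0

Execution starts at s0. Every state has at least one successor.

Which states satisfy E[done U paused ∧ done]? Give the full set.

States satisfying done: {s2}.
States satisfying paused ∧ done: {s2}.
States satisfying E[done U paused ∧ done]: {s2}.

{s2}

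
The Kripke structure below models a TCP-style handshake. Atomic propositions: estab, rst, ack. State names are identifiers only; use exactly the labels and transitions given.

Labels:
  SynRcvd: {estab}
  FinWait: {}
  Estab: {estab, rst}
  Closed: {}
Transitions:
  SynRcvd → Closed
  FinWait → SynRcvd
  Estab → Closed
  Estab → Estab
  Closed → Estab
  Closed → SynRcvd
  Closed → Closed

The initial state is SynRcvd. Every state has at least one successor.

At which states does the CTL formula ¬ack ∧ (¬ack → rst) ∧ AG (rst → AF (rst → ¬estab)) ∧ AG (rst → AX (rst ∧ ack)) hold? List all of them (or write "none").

States satisfying ¬ack: {SynRcvd, FinWait, Estab, Closed}.
States satisfying ¬ack → rst: {Estab}.
States satisfying ¬ack ∧ (¬ack → rst): {Estab}.
States satisfying rst → AF (rst → ¬estab): {SynRcvd, FinWait, Closed}.
States satisfying AG (rst → AF (rst → ¬estab)): ∅.
States satisfying ¬ack ∧ (¬ack → rst) ∧ AG (rst → AF (rst → ¬estab)): ∅.
States satisfying rst → AX (rst ∧ ack): {SynRcvd, FinWait, Closed}.
States satisfying AG (rst → AX (rst ∧ ack)): ∅.
States satisfying ¬ack ∧ (¬ack → rst) ∧ AG (rst → AF (rst → ¬estab)) ∧ AG (rst → AX (rst ∧ ack)): ∅.

none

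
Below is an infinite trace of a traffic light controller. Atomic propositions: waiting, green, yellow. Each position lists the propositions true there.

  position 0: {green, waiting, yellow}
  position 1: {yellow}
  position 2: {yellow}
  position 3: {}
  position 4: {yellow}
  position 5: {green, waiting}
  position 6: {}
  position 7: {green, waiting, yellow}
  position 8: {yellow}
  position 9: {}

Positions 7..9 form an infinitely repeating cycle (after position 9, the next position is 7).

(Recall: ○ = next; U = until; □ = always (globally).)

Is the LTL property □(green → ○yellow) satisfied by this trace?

No

green → ○yellow must hold at every position from 0 onward. It fails at position 5, so □(green → ○yellow) is false.
Positions where green holds: 0, 5, 7.
Check ○yellow at each: 0→ok, 5→fails, 7→ok.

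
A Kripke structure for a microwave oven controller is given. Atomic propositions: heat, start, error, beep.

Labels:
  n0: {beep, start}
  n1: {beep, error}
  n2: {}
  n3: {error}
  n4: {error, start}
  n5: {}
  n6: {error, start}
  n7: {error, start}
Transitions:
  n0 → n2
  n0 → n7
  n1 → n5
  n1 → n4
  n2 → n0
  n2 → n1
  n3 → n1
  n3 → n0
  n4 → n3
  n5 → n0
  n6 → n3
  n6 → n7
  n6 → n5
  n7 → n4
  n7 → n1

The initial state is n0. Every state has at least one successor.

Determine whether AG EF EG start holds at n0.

States satisfying EF EG start: ∅.
States satisfying AG EF EG start: ∅.
n0 is reachable from n0 and violates EF EG start, so AG fails at n0.
n0 ∉ Sat(AG EF EG start).

No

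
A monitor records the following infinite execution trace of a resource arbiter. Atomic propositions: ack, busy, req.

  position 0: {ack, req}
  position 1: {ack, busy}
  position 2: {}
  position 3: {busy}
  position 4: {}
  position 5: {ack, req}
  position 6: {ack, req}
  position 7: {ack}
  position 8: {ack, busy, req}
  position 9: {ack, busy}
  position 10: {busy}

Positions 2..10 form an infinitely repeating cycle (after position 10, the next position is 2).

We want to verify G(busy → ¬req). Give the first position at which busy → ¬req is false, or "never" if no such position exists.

Check busy → ¬req at each position in order: 0 ✓, 1 ✓, 2 ✓, 3 ✓, 4 ✓, 5 ✓, 6 ✓, 7 ✓.
At position 8 the labels are {ack, busy, req}, so busy → ¬req is false there. This is the first violation.

8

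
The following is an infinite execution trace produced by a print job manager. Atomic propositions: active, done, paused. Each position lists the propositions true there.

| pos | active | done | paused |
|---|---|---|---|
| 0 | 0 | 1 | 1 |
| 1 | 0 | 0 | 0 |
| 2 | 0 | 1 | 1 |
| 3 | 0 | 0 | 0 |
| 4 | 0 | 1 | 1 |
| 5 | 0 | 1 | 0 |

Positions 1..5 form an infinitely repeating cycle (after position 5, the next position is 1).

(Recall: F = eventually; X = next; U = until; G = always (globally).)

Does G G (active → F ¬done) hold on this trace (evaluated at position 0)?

Satisfied

G (active → F ¬done) holds at every position 0..5, and those are all positions ever visited, so G G (active → F ¬done) holds.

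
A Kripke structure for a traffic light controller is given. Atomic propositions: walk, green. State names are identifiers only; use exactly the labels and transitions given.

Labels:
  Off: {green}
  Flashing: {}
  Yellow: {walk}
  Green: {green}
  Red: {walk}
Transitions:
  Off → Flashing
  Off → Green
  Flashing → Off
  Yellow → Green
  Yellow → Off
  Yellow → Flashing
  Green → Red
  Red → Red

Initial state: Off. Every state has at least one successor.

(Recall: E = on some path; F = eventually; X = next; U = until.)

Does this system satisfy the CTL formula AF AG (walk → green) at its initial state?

States satisfying AG (walk → green): ∅.
States satisfying AF AG (walk → green): ∅.
There is a path from Off along which AG (walk → green) never holds.
Off ∉ Sat(AF AG (walk → green)).

No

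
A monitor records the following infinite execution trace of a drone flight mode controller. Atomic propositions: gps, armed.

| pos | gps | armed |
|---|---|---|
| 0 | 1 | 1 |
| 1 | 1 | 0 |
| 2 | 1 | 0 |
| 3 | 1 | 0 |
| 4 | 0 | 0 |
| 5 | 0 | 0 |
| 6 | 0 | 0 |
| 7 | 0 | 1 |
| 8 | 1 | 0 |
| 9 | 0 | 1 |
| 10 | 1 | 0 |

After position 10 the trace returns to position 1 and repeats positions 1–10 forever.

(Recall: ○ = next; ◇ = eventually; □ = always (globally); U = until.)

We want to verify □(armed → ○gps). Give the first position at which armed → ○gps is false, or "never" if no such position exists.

armed → ○gps holds at every position 0..10, and those are all the positions the trace ever visits, so the invariant □(armed → ○gps) is never violated.

never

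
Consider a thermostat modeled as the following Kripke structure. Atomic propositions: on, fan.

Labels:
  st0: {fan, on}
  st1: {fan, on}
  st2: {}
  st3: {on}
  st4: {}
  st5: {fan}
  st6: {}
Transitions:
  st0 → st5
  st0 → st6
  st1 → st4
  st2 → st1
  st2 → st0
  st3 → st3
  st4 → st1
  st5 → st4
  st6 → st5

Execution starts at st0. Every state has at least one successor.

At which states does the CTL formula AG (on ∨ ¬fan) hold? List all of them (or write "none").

States satisfying on ∨ ¬fan: {st0, st1, st2, st3, st4, st6}.
States satisfying AG (on ∨ ¬fan): {st1, st3, st4}.

{st1, st3, st4}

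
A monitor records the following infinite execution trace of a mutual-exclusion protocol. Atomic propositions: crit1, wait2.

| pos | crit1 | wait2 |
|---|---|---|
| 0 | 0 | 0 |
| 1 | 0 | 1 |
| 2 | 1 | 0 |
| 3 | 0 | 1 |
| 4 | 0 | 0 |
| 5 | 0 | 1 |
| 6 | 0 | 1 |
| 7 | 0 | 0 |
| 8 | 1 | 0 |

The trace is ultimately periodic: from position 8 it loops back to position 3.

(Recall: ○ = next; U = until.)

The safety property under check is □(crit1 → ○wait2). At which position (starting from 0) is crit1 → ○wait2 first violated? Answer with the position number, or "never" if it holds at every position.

never

crit1 → ○wait2 holds at every position 0..8, and those are all the positions the trace ever visits, so the invariant □(crit1 → ○wait2) is never violated.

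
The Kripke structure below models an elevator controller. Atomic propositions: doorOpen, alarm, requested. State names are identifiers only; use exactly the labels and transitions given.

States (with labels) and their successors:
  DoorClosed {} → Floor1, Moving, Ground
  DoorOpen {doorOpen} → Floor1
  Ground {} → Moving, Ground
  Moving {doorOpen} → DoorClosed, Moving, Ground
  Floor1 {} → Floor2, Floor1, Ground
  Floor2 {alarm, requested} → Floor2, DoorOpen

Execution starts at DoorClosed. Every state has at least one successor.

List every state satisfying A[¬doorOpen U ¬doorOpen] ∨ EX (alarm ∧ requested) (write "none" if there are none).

States satisfying ¬doorOpen: {DoorClosed, Ground, Floor1, Floor2}.
States satisfying A[¬doorOpen U ¬doorOpen]: {DoorClosed, Ground, Floor1, Floor2}.
States satisfying alarm ∧ requested: {Floor2}.
States satisfying EX (alarm ∧ requested): {Floor1, Floor2}.
States satisfying A[¬doorOpen U ¬doorOpen] ∨ EX (alarm ∧ requested): {DoorClosed, Ground, Floor1, Floor2}.

{DoorClosed, Ground, Floor1, Floor2}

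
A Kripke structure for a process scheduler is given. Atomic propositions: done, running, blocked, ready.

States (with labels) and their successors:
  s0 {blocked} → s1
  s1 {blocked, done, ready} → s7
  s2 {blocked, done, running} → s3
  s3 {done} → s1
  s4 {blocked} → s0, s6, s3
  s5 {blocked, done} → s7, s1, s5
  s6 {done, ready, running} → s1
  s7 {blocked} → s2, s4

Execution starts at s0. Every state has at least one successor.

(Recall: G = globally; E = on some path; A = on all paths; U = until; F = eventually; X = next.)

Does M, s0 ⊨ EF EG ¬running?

States satisfying EG ¬running: {s0, s1, s3, s4, s5, s7}.
States satisfying EF EG ¬running: {s0, s1, s2, s3, s4, s5, s6, s7}.
Some path from s0 reaches a state where EG ¬running holds.
s0 ∈ Sat(EF EG ¬running).

Satisfied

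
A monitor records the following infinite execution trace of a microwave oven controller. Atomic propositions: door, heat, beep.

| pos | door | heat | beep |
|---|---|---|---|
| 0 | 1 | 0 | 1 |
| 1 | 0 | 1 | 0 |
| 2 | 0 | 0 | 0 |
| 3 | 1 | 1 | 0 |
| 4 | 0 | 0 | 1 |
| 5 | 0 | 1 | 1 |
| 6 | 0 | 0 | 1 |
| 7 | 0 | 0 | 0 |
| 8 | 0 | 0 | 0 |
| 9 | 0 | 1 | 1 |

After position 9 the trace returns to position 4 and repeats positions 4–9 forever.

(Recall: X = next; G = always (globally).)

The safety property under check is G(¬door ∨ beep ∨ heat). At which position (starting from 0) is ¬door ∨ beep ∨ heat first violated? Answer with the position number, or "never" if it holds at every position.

¬door ∨ beep ∨ heat holds at every position 0..9, and those are all the positions the trace ever visits, so the invariant G(¬door ∨ beep ∨ heat) is never violated.

never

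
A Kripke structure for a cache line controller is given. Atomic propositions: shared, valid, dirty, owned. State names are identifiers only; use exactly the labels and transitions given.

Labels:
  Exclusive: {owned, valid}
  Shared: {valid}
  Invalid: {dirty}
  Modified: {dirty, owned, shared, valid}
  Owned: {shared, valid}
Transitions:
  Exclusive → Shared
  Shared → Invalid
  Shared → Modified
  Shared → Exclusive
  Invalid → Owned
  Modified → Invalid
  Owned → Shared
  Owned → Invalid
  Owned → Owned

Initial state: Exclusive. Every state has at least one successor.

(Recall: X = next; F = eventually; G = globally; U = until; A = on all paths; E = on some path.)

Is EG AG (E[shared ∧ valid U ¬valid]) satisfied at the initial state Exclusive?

No

States satisfying AG (E[shared ∧ valid U ¬valid]): ∅.
States satisfying EG AG (E[shared ∧ valid U ¬valid]): ∅.
No suitable path/successor from Exclusive witnesses the formula.
Exclusive ∉ Sat(EG AG (E[shared ∧ valid U ¬valid])).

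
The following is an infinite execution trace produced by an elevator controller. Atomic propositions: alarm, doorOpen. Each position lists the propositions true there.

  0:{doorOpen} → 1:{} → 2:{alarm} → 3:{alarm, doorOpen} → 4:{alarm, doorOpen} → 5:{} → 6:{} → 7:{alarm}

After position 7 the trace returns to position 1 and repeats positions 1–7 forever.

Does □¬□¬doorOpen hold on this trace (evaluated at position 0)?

Yes

¬□¬doorOpen holds at every position 0..7, and those are all positions ever visited, so □¬□¬doorOpen holds.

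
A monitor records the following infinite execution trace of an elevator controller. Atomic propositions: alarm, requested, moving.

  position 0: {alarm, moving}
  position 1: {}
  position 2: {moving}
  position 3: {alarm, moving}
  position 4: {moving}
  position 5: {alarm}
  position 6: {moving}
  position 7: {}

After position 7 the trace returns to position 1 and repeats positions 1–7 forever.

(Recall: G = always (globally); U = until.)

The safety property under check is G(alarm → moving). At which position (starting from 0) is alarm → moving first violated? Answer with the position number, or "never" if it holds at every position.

5

Check alarm → moving at each position in order: 0 ✓, 1 ✓, 2 ✓, 3 ✓, 4 ✓.
At position 5 the labels are {alarm}, so alarm → moving is false there. This is the first violation.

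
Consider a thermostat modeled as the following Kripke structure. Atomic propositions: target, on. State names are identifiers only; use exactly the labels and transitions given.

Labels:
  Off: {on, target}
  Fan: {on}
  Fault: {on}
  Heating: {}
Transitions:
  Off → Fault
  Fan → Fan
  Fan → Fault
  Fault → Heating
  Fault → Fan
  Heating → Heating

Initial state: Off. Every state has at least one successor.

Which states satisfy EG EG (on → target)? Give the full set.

{Heating}

States satisfying EG (on → target): {Heating}.
States satisfying EG EG (on → target): {Heating}.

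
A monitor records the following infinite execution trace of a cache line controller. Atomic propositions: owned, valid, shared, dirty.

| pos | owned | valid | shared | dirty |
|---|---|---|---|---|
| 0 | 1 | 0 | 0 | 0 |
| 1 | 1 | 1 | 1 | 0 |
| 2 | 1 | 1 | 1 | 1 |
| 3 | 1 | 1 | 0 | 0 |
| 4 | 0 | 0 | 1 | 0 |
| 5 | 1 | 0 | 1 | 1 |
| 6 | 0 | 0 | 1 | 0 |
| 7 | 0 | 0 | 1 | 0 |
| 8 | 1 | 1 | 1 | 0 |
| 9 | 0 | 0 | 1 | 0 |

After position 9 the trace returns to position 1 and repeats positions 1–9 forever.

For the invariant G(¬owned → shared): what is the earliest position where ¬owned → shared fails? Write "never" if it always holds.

never

¬owned → shared holds at every position 0..9, and those are all the positions the trace ever visits, so the invariant G(¬owned → shared) is never violated.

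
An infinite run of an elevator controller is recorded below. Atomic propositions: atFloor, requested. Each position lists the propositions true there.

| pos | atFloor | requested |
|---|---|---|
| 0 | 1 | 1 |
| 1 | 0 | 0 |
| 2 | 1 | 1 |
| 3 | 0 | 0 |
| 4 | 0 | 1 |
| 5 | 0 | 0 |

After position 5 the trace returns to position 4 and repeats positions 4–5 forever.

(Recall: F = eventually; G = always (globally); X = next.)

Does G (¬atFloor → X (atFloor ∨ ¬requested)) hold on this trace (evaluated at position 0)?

Does not hold

¬atFloor → X (atFloor ∨ ¬requested) must hold at every position from 0 onward. It fails at position 3, so G (¬atFloor → X (atFloor ∨ ¬requested)) is false.
Positions where ¬atFloor holds: 1, 3, 4, 5.
Check X (atFloor ∨ ¬requested) at each: 1→ok, 3→fails, 4→ok, 5→fails.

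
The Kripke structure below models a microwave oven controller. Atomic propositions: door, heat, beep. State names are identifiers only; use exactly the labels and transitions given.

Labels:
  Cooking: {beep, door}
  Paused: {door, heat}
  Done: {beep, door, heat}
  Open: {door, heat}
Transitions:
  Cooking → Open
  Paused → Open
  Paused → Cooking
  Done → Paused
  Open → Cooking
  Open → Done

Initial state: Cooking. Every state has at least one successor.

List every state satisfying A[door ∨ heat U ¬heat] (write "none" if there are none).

{Cooking}

States satisfying door ∨ heat: {Cooking, Paused, Done, Open}.
States satisfying ¬heat: {Cooking}.
States satisfying A[door ∨ heat U ¬heat]: {Cooking}.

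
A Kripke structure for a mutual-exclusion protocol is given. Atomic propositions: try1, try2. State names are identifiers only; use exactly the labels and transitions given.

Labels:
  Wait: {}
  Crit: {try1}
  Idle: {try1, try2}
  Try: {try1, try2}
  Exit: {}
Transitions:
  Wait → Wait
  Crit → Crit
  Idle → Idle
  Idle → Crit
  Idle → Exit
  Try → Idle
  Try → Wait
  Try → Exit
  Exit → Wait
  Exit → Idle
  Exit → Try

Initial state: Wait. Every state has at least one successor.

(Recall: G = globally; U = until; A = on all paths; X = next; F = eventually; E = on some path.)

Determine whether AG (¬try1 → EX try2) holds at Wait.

States satisfying ¬try1 → EX try2: {Crit, Idle, Try, Exit}.
States satisfying AG (¬try1 → EX try2): {Crit}.
Wait is reachable from Wait and violates ¬try1 → EX try2, so AG fails at Wait.
Wait ∉ Sat(AG (¬try1 → EX try2)).

Violated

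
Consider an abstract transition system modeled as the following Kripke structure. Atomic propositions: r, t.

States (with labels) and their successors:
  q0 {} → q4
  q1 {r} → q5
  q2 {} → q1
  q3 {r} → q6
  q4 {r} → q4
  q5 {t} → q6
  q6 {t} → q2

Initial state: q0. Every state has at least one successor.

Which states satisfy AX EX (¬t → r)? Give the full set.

States satisfying EX (¬t → r): {q0, q1, q2, q3, q4, q5}.
States satisfying AX EX (¬t → r): {q0, q1, q2, q4, q6}.

{q0, q1, q2, q4, q6}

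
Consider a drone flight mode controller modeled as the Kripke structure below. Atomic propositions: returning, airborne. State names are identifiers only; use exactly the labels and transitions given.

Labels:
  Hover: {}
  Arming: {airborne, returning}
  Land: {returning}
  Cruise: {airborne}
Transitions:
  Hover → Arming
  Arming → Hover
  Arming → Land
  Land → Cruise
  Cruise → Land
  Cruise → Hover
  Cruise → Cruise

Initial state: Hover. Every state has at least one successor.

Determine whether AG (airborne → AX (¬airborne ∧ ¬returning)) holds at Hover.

States satisfying airborne → AX (¬airborne ∧ ¬returning): {Hover, Land}.
States satisfying AG (airborne → AX (¬airborne ∧ ¬returning)): ∅.
Arming is reachable from Hover and violates airborne → AX (¬airborne ∧ ¬returning), so AG fails at Hover.
Hover ∉ Sat(AG (airborne → AX (¬airborne ∧ ¬returning))).

Does not hold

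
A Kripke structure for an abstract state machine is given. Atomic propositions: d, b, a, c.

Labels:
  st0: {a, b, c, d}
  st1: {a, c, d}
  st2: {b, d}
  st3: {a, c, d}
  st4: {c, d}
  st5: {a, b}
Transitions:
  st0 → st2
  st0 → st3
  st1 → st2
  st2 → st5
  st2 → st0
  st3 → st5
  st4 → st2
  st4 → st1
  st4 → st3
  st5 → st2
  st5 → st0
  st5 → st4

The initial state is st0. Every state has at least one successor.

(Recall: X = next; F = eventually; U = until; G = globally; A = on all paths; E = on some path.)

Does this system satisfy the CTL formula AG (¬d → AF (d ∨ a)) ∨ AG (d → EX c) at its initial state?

Holds

States satisfying ¬d → AF (d ∨ a): {st0, st1, st2, st3, st4, st5}.
States satisfying AG (¬d → AF (d ∨ a)): {st0, st1, st2, st3, st4, st5}.
States satisfying d → EX c: {st0, st2, st4, st5}.
States satisfying AG (d → EX c): ∅.
States satisfying AG (¬d → AF (d ∨ a)) ∨ AG (d → EX c): {st0, st1, st2, st3, st4, st5}.
st0 ∈ Sat(AG (¬d → AF (d ∨ a)) ∨ AG (d → EX c)).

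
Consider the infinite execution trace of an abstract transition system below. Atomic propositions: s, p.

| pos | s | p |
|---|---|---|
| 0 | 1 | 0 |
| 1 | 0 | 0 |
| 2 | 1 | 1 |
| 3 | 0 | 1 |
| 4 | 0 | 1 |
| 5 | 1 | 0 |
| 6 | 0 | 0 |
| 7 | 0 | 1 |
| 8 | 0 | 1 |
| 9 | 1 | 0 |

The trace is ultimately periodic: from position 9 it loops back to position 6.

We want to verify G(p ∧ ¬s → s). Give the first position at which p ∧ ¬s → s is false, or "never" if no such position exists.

Check p ∧ ¬s → s at each position in order: 0 ✓, 1 ✓, 2 ✓.
At position 3 the labels are {p}, so p ∧ ¬s → s is false there. This is the first violation.

3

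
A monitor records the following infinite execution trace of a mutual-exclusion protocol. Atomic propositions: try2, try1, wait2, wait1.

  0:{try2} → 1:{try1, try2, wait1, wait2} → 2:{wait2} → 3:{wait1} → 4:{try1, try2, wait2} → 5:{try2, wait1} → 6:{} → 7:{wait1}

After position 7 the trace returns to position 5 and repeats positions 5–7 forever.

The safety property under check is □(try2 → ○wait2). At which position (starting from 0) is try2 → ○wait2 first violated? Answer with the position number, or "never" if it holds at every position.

Check try2 → ○wait2 at each position in order: 0 ✓, 1 ✓, 2 ✓, 3 ✓.
At position 4 the labels are {try1, try2, wait2} and the next position 5 has {try2, wait1}, so try2 → ○wait2 is false there. This is the first violation.

4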